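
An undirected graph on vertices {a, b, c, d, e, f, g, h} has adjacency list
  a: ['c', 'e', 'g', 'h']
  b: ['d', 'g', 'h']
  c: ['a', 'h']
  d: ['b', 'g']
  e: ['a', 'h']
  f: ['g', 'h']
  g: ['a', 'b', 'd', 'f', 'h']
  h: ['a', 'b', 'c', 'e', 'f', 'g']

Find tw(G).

2

A width-2 tree decomposition is:
Bags: B1 = {a, g, h}  B2 = {f, g, h}  B3 = {a, c, h}  B4 = {b, g, h}  B5 = {a, e, h}  B6 = {b, d, g}
Tree: B1–B2, B1–B3, B2–B4, B1–B5, B4–B6
The largest bag has 3 vertices, giving width 2; this decomposition certifies tw(G) ≤ 2. For the lower bound, the 3 vertices {b, d, g} are pairwise adjacent, and any tree decomposition puts a clique entirely inside one bag — forcing width ≥ 2. Combining the bounds, tw(G) = 2.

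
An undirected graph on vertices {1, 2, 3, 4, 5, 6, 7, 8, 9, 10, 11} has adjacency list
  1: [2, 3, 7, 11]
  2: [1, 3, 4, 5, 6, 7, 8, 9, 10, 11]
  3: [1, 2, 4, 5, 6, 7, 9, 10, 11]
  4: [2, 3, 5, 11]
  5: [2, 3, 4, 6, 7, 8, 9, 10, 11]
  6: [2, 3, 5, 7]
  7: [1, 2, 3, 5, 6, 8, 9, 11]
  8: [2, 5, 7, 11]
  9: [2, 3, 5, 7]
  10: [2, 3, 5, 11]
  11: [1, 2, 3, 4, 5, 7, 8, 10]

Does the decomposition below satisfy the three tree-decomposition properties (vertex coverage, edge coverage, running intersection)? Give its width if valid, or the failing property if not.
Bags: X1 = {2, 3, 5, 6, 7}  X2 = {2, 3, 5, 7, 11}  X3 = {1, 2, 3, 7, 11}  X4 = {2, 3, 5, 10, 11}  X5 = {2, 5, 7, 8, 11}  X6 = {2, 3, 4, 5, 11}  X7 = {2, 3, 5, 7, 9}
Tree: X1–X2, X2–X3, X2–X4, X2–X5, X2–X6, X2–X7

Yes; width 4.

Checking the three conditions: (i) the bags cover all of {1, 2, 3, 4, 5, 6, 7, 8, 9, 10, 11}; (ii) for each edge, some bag contains both endpoints; (iii) the bags containing any fixed vertex form a subtree. All hold, so the decomposition is valid with width 5 − 1 = 4.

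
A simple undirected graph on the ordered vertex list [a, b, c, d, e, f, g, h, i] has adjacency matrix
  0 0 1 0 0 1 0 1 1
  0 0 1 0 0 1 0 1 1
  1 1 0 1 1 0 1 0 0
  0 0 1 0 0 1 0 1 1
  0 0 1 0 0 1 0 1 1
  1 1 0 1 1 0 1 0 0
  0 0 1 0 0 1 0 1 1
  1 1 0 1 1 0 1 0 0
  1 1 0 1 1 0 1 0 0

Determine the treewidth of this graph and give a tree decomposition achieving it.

Treewidth 4.
One such decomposition:
Bags: B1 = {b, c, f, h, i}  B2 = {c, d, f, h, i}  B3 = {c, e, f, h, i}  B4 = {a, c, f, h, i}  B5 = {c, f, g, h, i}
Tree: B1–B2, B2–B3, B3–B4, B4–B5

The largest bag has 5 vertices, giving width 4; this decomposition certifies tw(G) ≤ 4. For the lower bound: the 5 vertex sets {b,c}, {d,i}, {e,f}, {h}, {a} are disjoint, each induces a connected subgraph, and every pair is joined by at least one edge of G. Contracting each set to a single vertex therefore yields K_{5} as a minor, and since treewidth is minor-monotone, tw(G) ≥ tw(K_{5}) = 4. Therefore the treewidth is 4.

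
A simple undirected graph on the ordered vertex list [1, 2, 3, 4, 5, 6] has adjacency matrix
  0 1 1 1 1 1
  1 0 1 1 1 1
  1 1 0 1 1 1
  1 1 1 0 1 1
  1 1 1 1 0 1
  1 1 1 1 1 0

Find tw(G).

5

A width-5 tree decomposition is:
Bags: B1 = {1, 2, 3, 4, 5, 6}
Tree: (single bag)
A single bag containing all 6 vertices is trivially a valid decomposition of width 5. On the other hand G contains the 6-clique {1, 2, 3, 4, 5, 6}. A clique must lie in a single bag of any decomposition, so no decomposition can have width below 5. Combining the bounds, tw(G) = 5.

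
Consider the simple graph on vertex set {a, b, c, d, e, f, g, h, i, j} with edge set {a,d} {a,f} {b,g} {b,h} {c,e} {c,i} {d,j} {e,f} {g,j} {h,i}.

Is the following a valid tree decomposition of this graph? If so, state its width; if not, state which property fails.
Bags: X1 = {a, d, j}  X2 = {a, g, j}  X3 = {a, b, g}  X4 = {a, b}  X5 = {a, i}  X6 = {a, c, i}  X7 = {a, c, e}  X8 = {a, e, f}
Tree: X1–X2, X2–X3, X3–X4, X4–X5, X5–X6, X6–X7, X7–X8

No — vertex h appears in no bag.

A tree decomposition must satisfy three properties: every vertex lies in some bag; for every edge, both endpoints lie together in some bag; and for every vertex, the bags containing it form a connected subtree. Here vertex h appears in no bag, so the decomposition is invalid.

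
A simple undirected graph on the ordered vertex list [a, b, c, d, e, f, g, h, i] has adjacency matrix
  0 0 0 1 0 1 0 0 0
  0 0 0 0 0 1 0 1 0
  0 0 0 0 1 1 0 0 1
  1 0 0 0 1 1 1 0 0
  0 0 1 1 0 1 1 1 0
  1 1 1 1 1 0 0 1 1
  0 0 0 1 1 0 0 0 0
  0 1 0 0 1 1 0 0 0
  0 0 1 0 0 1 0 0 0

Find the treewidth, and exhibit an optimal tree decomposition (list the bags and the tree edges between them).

Every bag has size at most 3, so the width is 3 − 1 = 2 and tw(G) ≤ 2. For the lower bound, the 3 vertices {d, e, g} are pairwise adjacent, and any tree decomposition puts a clique entirely inside one bag — forcing width ≥ 2. Combining the bounds, tw(G) = 2.

Treewidth 2.
Bags: B1 = {c, e, f}  B2 = {c, f, i}  B3 = {d, e, f}  B4 = {e, f, h}  B5 = {a, d, f}  B6 = {d, e, g}  B7 = {b, f, h}
Tree: B1–B2, B1–B3, B3–B4, B3–B5, B3–B6, B4–B7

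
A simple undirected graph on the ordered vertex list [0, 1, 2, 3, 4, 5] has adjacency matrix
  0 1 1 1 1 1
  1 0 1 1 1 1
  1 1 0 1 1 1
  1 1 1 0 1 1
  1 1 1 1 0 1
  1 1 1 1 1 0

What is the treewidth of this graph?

A width-5 tree decomposition is:
Bags: B1 = {0, 1, 2, 3, 4, 5}
Tree: (single bag)
With just one bag of size 6, the width is 6 − 1 = 5, so tw(G) ≤ 5. On the other hand G contains the 6-clique {0, 1, 2, 3, 4, 5}. A clique must lie in a single bag of any decomposition, so no decomposition can have width below 5. Hence tw(G) = 5 exactly.

5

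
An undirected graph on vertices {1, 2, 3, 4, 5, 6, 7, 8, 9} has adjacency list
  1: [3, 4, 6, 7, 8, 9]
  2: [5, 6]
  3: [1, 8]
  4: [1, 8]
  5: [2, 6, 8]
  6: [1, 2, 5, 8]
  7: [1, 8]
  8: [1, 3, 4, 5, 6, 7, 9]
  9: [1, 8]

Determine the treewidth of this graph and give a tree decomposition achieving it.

Treewidth 2.
Bags: B1 = {1, 8, 9}  B2 = {1, 6, 8}  B3 = {1, 3, 8}  B4 = {1, 4, 8}  B5 = {5, 6, 8}  B6 = {2, 5, 6}  B7 = {1, 7, 8}
Tree: B1–B2, B2–B3, B1–B4, B2–B5, B5–B6, B4–B7

The largest bag has 3 vertices, giving width 2; this decomposition certifies tw(G) ≤ 2. On the other hand G contains the 3-clique {1, 3, 8}. A clique must lie in a single bag of any decomposition, so no decomposition can have width below 2. Hence tw(G) = 2 exactly.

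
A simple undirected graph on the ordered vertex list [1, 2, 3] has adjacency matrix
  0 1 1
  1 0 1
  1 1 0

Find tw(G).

2

A width-2 tree decomposition is:
Bags: B1 = {1, 2, 3}
Tree: (single bag)
With just one bag of size 3, the width is 3 − 1 = 2, so tw(G) ≤ 2. On the other hand G contains the 3-clique {1, 2, 3}. A clique must lie in a single bag of any decomposition, so no decomposition can have width below 2. Combining the bounds, tw(G) = 2.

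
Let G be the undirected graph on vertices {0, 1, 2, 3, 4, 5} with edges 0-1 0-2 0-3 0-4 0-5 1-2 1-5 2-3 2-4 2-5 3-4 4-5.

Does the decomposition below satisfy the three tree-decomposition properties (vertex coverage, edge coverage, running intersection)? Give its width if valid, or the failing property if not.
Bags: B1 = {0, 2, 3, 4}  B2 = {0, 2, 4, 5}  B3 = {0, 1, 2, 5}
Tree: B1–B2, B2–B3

Yes; width 3.

Every vertex of G appears in some bag (union = {0, 1, 2, 3, 4, 5}); every edge is covered by a bag; and for each vertex v the set of bags containing v is connected in the bag tree. The decomposition is therefore valid. The largest bag has 4 vertices, so the width is 3.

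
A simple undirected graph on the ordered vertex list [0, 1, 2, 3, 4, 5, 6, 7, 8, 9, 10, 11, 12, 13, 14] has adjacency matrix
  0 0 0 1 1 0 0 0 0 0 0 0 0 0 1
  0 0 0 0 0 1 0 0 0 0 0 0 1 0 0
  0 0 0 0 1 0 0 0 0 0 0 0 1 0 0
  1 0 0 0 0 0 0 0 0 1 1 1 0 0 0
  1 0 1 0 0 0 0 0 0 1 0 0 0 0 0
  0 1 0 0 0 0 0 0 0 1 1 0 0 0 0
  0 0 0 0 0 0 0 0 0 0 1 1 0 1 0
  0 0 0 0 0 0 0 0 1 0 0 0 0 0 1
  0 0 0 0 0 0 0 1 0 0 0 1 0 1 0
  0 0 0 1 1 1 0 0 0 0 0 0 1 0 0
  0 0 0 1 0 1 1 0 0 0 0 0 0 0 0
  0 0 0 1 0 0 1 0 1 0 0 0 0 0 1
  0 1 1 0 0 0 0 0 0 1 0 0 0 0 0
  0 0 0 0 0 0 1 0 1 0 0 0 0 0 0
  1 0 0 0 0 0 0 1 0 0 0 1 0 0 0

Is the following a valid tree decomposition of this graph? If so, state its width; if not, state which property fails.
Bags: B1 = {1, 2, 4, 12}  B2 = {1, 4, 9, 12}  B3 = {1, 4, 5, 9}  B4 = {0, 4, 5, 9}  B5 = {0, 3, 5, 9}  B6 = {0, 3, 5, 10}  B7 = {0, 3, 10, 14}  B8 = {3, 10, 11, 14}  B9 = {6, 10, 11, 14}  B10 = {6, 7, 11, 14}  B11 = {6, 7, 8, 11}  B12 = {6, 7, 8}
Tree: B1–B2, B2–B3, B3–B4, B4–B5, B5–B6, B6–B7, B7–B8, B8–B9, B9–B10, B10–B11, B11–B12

A tree decomposition must satisfy three properties: every vertex lies in some bag; for every edge, both endpoints lie together in some bag; and for every vertex, the bags containing it form a connected subtree. Here vertex 13 appears in no bag, so the decomposition is invalid.

No — vertex 13 appears in no bag.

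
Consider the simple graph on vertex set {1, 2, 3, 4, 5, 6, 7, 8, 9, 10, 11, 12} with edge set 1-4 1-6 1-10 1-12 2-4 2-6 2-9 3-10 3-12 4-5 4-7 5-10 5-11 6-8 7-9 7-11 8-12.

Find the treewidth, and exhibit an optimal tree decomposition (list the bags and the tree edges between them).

Every bag has size at most 4, so the width is 4 − 1 = 3 and tw(G) ≤ 3. For the lower bound: the 4 vertex sets {3,8,12}, {10}, {1}, {2,4,5,6} are disjoint, each induces a connected subgraph, and every pair is joined by at least one edge of G. Contracting each set to a single vertex therefore yields K_{4} as a minor, and since treewidth is minor-monotone, tw(G) ≥ tw(K_{4}) = 3. Combining the bounds, tw(G) = 3.

Treewidth 3.
One optimal decomposition is:
Bags: B1 = {3, 8, 10, 12}  B2 = {1, 8, 10, 12}  B3 = {1, 6, 8, 10}  B4 = {1, 5, 6, 10}  B5 = {1, 4, 5, 6}  B6 = {2, 4, 5, 6}  B7 = {2, 4, 5, 11}  B8 = {2, 4, 7, 11}  B9 = {2, 7, 9, 11}
Tree: B1–B2, B2–B3, B3–B4, B4–B5, B5–B6, B6–B7, B7–B8, B8–B9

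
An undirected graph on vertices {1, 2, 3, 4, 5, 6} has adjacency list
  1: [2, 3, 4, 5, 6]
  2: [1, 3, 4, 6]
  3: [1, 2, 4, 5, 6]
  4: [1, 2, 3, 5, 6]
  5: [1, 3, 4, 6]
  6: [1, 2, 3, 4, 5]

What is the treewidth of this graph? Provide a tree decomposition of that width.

The largest bag has 5 vertices, giving width 4; this decomposition certifies tw(G) ≤ 4. On the other hand G contains the 5-clique {1, 2, 3, 4, 6}. A clique must lie in a single bag of any decomposition, so no decomposition can have width below 4. Therefore the treewidth is 4.

Treewidth 4.
One optimal decomposition is:
Bags: B1 = {1, 2, 3, 4, 6}  B2 = {1, 3, 4, 5, 6}
Tree: B1–B2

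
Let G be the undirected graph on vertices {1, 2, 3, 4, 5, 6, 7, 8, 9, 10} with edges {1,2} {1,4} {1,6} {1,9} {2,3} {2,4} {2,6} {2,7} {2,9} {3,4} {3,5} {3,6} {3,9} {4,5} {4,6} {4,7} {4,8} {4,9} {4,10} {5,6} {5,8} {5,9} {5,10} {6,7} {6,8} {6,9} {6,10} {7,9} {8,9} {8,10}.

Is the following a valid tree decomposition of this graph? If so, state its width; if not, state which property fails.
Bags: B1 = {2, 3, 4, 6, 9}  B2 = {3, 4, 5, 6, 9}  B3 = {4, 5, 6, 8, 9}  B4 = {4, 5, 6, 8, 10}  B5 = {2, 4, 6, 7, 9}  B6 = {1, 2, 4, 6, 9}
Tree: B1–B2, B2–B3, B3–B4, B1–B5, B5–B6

Every vertex of G appears in some bag (union = {1, 2, 3, 4, 5, 6, 7, 8, 9, 10}); every edge is covered by a bag; and for each vertex v the set of bags containing v is connected in the bag tree. The decomposition is therefore valid. The largest bag has 5 vertices, so the width is 4.

Yes; width 4.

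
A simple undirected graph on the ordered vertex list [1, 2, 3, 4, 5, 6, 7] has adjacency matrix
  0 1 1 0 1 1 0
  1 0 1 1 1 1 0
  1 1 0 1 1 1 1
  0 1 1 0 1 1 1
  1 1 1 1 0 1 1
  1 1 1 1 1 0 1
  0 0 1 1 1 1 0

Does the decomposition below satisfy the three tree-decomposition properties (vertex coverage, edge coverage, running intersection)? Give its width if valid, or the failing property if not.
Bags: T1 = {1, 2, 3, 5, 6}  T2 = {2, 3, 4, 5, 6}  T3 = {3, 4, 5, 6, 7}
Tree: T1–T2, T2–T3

Yes; width 4.

Vertex coverage: the bags together contain {1, 2, 3, 4, 5, 6, 7}, the full vertex set. Edge coverage: each edge of G has both endpoints in at least one bag. Running intersection: for every vertex, the bags containing it form a connected subtree. All three properties hold, so this is a valid tree decomposition of width max|bag| − 1 = 4, and hence tw(G) ≤ 4.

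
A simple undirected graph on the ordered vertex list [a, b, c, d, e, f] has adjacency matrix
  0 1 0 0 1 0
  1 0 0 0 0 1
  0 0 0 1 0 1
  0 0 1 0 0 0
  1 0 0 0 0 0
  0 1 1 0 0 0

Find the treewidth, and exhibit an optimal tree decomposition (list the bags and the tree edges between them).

The largest bag has 2 vertices, giving width 1; this decomposition certifies tw(G) ≤ 1. Any graph with an edge has treewidth ≥ 1, and G has the edge e–a. The upper and lower bounds meet at 1, so that is the treewidth.

Treewidth 1.
Bags: B1 = {a, e}  B2 = {a, b}  B3 = {b, f}  B4 = {c, f}  B5 = {c, d}
Tree: B1–B2, B2–B3, B3–B4, B4–B5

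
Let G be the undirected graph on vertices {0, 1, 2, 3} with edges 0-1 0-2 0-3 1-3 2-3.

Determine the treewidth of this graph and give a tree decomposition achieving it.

Treewidth 2.
One optimal decomposition is:
Bags: B1 = {0, 2, 3}  B2 = {0, 1, 3}
Tree: B1–B2

Every bag has size at most 3, so the width is 3 − 1 = 2 and tw(G) ≤ 2. On the other hand G contains the 3-clique {0, 1, 3}. A clique must lie in a single bag of any decomposition, so no decomposition can have width below 2. The upper and lower bounds meet at 2, so that is the treewidth.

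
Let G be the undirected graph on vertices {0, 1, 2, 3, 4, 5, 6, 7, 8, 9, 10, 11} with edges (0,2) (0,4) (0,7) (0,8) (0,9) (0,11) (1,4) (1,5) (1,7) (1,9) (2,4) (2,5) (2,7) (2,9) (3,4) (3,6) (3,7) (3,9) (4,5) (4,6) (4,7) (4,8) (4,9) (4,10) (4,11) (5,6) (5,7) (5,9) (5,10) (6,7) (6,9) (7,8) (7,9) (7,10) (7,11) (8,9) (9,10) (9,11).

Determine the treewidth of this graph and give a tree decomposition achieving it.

Treewidth 4.
One such decomposition:
Bags: B1 = {2, 4, 5, 7, 9}  B2 = {4, 5, 6, 7, 9}  B3 = {0, 2, 4, 7, 9}  B4 = {4, 5, 7, 9, 10}  B5 = {0, 4, 7, 9, 11}  B6 = {3, 4, 6, 7, 9}  B7 = {1, 4, 5, 7, 9}  B8 = {0, 4, 7, 8, 9}
Tree: B1–B2, B1–B3, B2–B4, B3–B5, B2–B6, B4–B7, B5–B8

The largest bag has 5 vertices, giving width 4; this decomposition certifies tw(G) ≤ 4. On the other hand G contains the 5-clique {0, 4, 7, 8, 9}. A clique must lie in a single bag of any decomposition, so no decomposition can have width below 4. Therefore the treewidth is 4.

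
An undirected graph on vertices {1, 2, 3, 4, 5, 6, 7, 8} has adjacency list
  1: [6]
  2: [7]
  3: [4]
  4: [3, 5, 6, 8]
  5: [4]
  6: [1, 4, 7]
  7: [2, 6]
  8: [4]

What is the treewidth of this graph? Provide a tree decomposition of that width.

Treewidth 1.
Bags: B1 = {1, 6}  B2 = {4, 6}  B3 = {4, 5}  B4 = {3, 4}  B5 = {6, 7}  B6 = {4, 8}  B7 = {2, 7}
Tree: B1–B2, B2–B3, B3–B4, B1–B5, B2–B6, B5–B7

Every bag has size at most 2, so the width is 2 − 1 = 1 and tw(G) ≤ 1. Any graph with an edge has treewidth ≥ 1, and G has the edge 6–1. Hence tw(G) = 1 exactly.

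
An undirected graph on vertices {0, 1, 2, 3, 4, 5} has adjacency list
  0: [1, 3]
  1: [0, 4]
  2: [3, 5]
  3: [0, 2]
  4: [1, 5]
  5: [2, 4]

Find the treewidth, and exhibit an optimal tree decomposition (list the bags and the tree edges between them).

Every bag has size at most 3, so the width is 3 − 1 = 2 and tw(G) ≤ 2. The edges 0–1–4–5–2–3–0 form a cycle, so G is not a tree and its treewidth is at least 2. Hence tw(G) = 2 exactly.

Treewidth 2.
One optimal decomposition is:
Bags: B1 = {0, 1, 4}  B2 = {0, 4, 5}  B3 = {0, 2, 5}  B4 = {0, 2, 3}
Tree: B1–B2, B2–B3, B3–B4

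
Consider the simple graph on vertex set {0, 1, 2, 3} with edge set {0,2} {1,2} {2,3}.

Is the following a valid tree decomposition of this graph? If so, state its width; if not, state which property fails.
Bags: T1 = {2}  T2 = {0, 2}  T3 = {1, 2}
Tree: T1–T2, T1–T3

A tree decomposition must satisfy three properties: every vertex lies in some bag; for every edge, both endpoints lie together in some bag; and for every vertex, the bags containing it form a connected subtree. Here vertex 3 appears in no bag, so the decomposition is invalid.

No — vertex 3 appears in no bag.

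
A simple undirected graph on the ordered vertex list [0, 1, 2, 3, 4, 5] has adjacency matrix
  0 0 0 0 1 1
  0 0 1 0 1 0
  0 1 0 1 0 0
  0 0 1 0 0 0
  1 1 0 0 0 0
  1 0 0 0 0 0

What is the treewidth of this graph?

1

A width-1 tree decomposition is:
Bags: B1 = {0, 5}  B2 = {0, 4}  B3 = {1, 4}  B4 = {1, 2}  B5 = {2, 3}
Tree: B1–B2, B2–B3, B3–B4, B4–B5
Each bag holds 2 vertices, so the decomposition has width 1, which upper-bounds the treewidth. G has an edge, so its treewidth is at least 1. Hence tw(G) = 1 exactly.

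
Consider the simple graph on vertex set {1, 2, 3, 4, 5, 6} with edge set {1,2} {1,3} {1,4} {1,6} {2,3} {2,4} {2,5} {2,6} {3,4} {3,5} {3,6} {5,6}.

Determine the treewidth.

3

A width-3 tree decomposition is:
Bags: B1 = {1, 2, 3, 6}  B2 = {2, 3, 5, 6}  B3 = {1, 2, 3, 4}
Tree: B1–B2, B1–B3
Each bag holds 4 vertices, so the decomposition has width 3, which upper-bounds the treewidth. For the lower bound, the 4 vertices {1, 2, 3, 4} are pairwise adjacent, and any tree decomposition puts a clique entirely inside one bag — forcing width ≥ 3. Therefore the treewidth is 3.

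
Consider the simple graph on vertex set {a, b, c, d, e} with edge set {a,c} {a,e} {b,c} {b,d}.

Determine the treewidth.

A width-1 tree decomposition is:
Bags: B1 = {b, d}  B2 = {b, c}  B3 = {a, c}  B4 = {a, e}
Tree: B1–B2, B2–B3, B3–B4
The largest bag has 2 vertices, giving width 1; this decomposition certifies tw(G) ≤ 1. Any graph with an edge has treewidth ≥ 1, and G has the edge d–b. The upper and lower bounds meet at 1, so that is the treewidth.

1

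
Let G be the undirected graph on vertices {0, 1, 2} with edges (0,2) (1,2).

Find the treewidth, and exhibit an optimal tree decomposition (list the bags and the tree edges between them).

Treewidth 1.
One optimal decomposition is:
Bags: B1 = {1, 2}  B2 = {0, 2}
Tree: B1–B2

The largest bag has 2 vertices, giving width 1; this decomposition certifies tw(G) ≤ 1. Any graph with an edge has treewidth ≥ 1, and G has the edge 1–2. Therefore the treewidth is 1.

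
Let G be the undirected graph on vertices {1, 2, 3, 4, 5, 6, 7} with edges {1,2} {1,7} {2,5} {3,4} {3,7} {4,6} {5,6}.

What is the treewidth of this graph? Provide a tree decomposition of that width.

Treewidth 2.
One optimal decomposition is:
Bags: B1 = {3, 4, 6}  B2 = {3, 5, 6}  B3 = {2, 3, 5}  B4 = {1, 2, 3}  B5 = {1, 3, 7}
Tree: B1–B2, B2–B3, B3–B4, B4–B5

Each bag holds 3 vertices, so the decomposition has width 2, which upper-bounds the treewidth. Since 3–4–6–5–2–1–7–3 is a cycle in G, G is not acyclic. Forests are exactly the graphs of treewidth ≤ 1, so tw(G) ≥ 2. Combining the bounds, tw(G) = 2.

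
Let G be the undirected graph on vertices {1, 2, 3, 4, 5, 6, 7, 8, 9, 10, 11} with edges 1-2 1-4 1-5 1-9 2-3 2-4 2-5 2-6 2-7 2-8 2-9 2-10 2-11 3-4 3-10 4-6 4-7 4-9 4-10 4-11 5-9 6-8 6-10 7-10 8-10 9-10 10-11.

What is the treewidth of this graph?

A width-3 tree decomposition is:
Bags: B1 = {2, 4, 7, 10}  B2 = {2, 4, 6, 10}  B3 = {2, 4, 9, 10}  B4 = {1, 2, 4, 9}  B5 = {2, 6, 8, 10}  B6 = {2, 4, 10, 11}  B7 = {2, 3, 4, 10}  B8 = {1, 2, 5, 9}
Tree: B1–B2, B1–B3, B3–B4, B2–B5, B3–B6, B6–B7, B4–B8
Each bag holds 4 vertices, so the decomposition has width 3, which upper-bounds the treewidth. On the other hand G contains the 4-clique {2, 6, 8, 10}. A clique must lie in a single bag of any decomposition, so no decomposition can have width below 3. Combining the bounds, tw(G) = 3.

3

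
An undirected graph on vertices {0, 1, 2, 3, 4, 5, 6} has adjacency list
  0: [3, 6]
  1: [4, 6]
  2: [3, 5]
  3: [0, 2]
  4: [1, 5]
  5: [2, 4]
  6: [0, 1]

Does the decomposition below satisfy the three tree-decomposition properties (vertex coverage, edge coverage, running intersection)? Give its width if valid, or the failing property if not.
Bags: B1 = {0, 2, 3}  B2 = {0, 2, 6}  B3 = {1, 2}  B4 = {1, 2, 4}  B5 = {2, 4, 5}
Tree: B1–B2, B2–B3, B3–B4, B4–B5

No — edge (6,1) lies in no bag.

A tree decomposition must satisfy three properties: every vertex lies in some bag; for every edge, both endpoints lie together in some bag; and for every vertex, the bags containing it form a connected subtree. Here edge (6,1) lies in no bag, so the decomposition is invalid.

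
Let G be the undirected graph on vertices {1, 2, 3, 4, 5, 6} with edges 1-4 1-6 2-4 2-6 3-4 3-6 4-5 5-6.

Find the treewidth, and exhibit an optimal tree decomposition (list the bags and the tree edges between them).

Every bag has size at most 3, so the width is 3 − 1 = 2 and tw(G) ≤ 2. The edges 6–5–4–2–6 form a cycle, so G is not a tree and its treewidth is at least 2. Therefore the treewidth is 2.

Treewidth 2.
Bags: B1 = {4, 5, 6}  B2 = {2, 4, 6}  B3 = {3, 4, 6}  B4 = {1, 4, 6}
Tree: B1–B2, B2–B3, B3–B4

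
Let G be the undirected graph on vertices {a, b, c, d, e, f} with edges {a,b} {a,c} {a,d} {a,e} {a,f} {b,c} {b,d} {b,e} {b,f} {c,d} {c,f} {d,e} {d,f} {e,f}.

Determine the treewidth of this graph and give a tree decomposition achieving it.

Each bag holds 5 vertices, so the decomposition has width 4, which upper-bounds the treewidth. On the other hand G contains the 5-clique {a, b, d, e, f}. A clique must lie in a single bag of any decomposition, so no decomposition can have width below 4. Combining the bounds, tw(G) = 4.

Treewidth 4.
One such decomposition:
Bags: B1 = {a, b, c, d, f}  B2 = {a, b, d, e, f}
Tree: B1–B2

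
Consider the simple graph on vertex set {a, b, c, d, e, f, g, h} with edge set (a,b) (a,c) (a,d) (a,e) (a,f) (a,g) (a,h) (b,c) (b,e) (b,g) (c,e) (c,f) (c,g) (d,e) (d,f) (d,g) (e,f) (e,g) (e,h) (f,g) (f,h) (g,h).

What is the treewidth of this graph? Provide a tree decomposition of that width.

Each bag holds 5 vertices, so the decomposition has width 4, which upper-bounds the treewidth. For the lower bound, the 5 vertices {a, d, e, f, g} are pairwise adjacent, and any tree decomposition puts a clique entirely inside one bag — forcing width ≥ 4. The upper and lower bounds meet at 4, so that is the treewidth.

Treewidth 4.
Bags: B1 = {a, c, e, f, g}  B2 = {a, b, c, e, g}  B3 = {a, e, f, g, h}  B4 = {a, d, e, f, g}
Tree: B1–B2, B1–B3, B3–B4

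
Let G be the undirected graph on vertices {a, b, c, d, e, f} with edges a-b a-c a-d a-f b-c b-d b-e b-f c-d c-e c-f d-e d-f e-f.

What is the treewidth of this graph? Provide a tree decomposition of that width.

The largest bag has 5 vertices, giving width 4; this decomposition certifies tw(G) ≤ 4. For the lower bound, the 5 vertices {b, c, d, e, f} are pairwise adjacent, and any tree decomposition puts a clique entirely inside one bag — forcing width ≥ 4. Hence tw(G) = 4 exactly.

Treewidth 4.
Bags: B1 = {b, c, d, e, f}  B2 = {a, b, c, d, f}
Tree: B1–B2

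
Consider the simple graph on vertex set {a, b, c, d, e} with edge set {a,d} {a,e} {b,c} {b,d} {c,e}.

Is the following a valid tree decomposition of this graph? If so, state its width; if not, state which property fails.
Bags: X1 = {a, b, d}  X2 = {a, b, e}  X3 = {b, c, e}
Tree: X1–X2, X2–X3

Yes; width 2.

Vertex coverage: the bags together contain {a, b, c, d, e}, the full vertex set. Edge coverage: each edge of G has both endpoints in at least one bag. Running intersection: for every vertex, the bags containing it form a connected subtree. All three properties hold, so this is a valid tree decomposition of width max|bag| − 1 = 2, and hence tw(G) ≤ 2.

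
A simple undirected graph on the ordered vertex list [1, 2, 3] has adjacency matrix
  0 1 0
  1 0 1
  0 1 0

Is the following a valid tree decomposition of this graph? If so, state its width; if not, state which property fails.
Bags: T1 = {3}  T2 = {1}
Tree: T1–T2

No — vertex 2 appears in no bag.

A tree decomposition must satisfy three properties: every vertex lies in some bag; for every edge, both endpoints lie together in some bag; and for every vertex, the bags containing it form a connected subtree. Here vertex 2 appears in no bag, so the decomposition is invalid.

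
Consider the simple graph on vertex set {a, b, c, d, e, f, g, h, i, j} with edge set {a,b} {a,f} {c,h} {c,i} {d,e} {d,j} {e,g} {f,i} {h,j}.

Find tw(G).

A width-1 tree decomposition is:
Bags: B1 = {e, g}  B2 = {d, e}  B3 = {d, j}  B4 = {h, j}  B5 = {c, h}  B6 = {c, i}  B7 = {f, i}  B8 = {a, f}  B9 = {a, b}
Tree: B1–B2, B2–B3, B3–B4, B4–B5, B5–B6, B6–B7, B7–B8, B8–B9
Each bag holds 2 vertices, so the decomposition has width 1, which upper-bounds the treewidth. Since G has at least one edge (e.g. g–e), it is not an edgeless graph, so tw(G) ≥ 1. Therefore the treewidth is 1.

1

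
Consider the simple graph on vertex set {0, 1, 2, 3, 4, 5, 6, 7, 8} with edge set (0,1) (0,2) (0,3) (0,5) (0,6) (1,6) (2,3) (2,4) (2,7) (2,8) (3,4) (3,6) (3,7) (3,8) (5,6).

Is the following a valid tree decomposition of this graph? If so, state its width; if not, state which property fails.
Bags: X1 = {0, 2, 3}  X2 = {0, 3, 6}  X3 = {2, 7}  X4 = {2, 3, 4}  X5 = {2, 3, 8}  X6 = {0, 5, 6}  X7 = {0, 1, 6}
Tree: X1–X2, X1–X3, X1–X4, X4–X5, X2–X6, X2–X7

A tree decomposition must satisfy three properties: every vertex lies in some bag; for every edge, both endpoints lie together in some bag; and for every vertex, the bags containing it form a connected subtree. Here edge (3,7) lies in no bag, so the decomposition is invalid.

No — edge (3,7) lies in no bag.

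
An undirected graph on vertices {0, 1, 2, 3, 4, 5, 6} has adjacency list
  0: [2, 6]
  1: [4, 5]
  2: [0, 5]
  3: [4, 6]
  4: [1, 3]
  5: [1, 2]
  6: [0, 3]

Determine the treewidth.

A width-2 tree decomposition is:
Bags: B1 = {0, 2, 5}  B2 = {0, 5, 6}  B3 = {3, 5, 6}  B4 = {3, 4, 5}  B5 = {1, 4, 5}
Tree: B1–B2, B2–B3, B3–B4, B4–B5
Each bag holds 3 vertices, so the decomposition has width 2, which upper-bounds the treewidth. The edges 5–2–0–6–3–4–1–5 form a cycle, so G is not a tree and its treewidth is at least 2. Combining the bounds, tw(G) = 2.

2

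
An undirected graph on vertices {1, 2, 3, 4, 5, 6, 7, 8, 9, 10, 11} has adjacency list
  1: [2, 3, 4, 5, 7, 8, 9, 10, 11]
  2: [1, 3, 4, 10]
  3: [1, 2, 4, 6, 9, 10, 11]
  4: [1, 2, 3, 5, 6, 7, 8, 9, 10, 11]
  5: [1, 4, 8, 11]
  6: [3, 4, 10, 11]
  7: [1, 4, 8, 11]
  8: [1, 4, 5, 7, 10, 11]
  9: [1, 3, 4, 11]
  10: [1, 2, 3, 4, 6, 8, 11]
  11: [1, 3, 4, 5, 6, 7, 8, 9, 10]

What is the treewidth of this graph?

A width-4 tree decomposition is:
Bags: B1 = {1, 3, 4, 10, 11}  B2 = {1, 3, 4, 9, 11}  B3 = {1, 4, 8, 10, 11}  B4 = {1, 4, 5, 8, 11}  B5 = {3, 4, 6, 10, 11}  B6 = {1, 4, 7, 8, 11}  B7 = {1, 2, 3, 4, 10}
Tree: B1–B2, B1–B3, B3–B4, B1–B5, B3–B6, B1–B7
Each bag holds 5 vertices, so the decomposition has width 4, which upper-bounds the treewidth. On the other hand G contains the 5-clique {1, 2, 3, 4, 10}. A clique must lie in a single bag of any decomposition, so no decomposition can have width below 4. Combining the bounds, tw(G) = 4.

4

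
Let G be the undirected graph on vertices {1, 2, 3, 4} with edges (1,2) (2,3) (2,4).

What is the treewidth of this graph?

A width-1 tree decomposition is:
Bags: B1 = {2, 3}  B2 = {2, 4}  B3 = {1, 2}
Tree: B1–B2, B2–B3
Every bag has size at most 2, so the width is 2 − 1 = 1 and tw(G) ≤ 1. G has an edge, so its treewidth is at least 1. Combining the bounds, tw(G) = 1.

1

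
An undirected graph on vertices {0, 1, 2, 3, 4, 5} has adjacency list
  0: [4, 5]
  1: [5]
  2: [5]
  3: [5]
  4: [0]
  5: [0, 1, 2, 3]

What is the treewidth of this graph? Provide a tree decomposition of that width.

Treewidth 1.
One optimal decomposition is:
Bags: B1 = {2, 5}  B2 = {1, 5}  B3 = {0, 5}  B4 = {0, 4}  B5 = {3, 5}
Tree: B1–B2, B2–B3, B3–B4, B3–B5

Each bag holds 2 vertices, so the decomposition has width 1, which upper-bounds the treewidth. Any graph with an edge has treewidth ≥ 1, and G has the edge 2–5. Combining the bounds, tw(G) = 1.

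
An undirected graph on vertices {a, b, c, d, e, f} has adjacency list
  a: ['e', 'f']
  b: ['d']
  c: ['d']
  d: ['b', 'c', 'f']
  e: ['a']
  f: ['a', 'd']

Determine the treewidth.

A width-1 tree decomposition is:
Bags: B1 = {c, d}  B2 = {d, f}  B3 = {b, d}  B4 = {a, f}  B5 = {a, e}
Tree: B1–B2, B2–B3, B2–B4, B4–B5
The largest bag has 2 vertices, giving width 1; this decomposition certifies tw(G) ≤ 1. G has an edge, so its treewidth is at least 1. The upper and lower bounds meet at 1, so that is the treewidth.

1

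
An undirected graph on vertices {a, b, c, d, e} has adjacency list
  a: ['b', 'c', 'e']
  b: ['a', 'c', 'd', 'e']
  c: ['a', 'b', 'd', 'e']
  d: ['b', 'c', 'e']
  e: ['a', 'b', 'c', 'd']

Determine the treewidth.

A width-3 tree decomposition is:
Bags: B1 = {a, b, c, e}  B2 = {b, c, d, e}
Tree: B1–B2
The largest bag has 4 vertices, giving width 3; this decomposition certifies tw(G) ≤ 3. Conversely, {b, c, d, e} is a clique of size 4, and the vertices of any clique must share a bag in every tree decomposition; so some bag has ≥ 4 vertices and tw(G) ≥ 3. Combining the bounds, tw(G) = 3.

3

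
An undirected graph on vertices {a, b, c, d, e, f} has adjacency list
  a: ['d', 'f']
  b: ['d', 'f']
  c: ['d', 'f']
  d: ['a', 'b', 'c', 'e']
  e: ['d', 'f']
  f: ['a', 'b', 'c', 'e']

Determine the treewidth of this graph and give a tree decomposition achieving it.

Every bag has size at most 3, so the width is 3 − 1 = 2 and tw(G) ≤ 2. The edges d–e–f–b–d form a cycle, so G is not a tree and its treewidth is at least 2. Combining the bounds, tw(G) = 2.

Treewidth 2.
One such decomposition:
Bags: B1 = {d, e, f}  B2 = {b, d, f}  B3 = {a, d, f}  B4 = {c, d, f}
Tree: B1–B2, B2–B3, B3–B4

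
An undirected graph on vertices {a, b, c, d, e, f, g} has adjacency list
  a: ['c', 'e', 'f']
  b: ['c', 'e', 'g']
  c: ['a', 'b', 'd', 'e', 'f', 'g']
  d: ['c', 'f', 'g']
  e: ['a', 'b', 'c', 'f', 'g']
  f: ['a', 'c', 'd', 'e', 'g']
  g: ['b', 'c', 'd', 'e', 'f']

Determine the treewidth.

3

A width-3 tree decomposition is:
Bags: B1 = {c, e, f, g}  B2 = {a, c, e, f}  B3 = {b, c, e, g}  B4 = {c, d, f, g}
Tree: B1–B2, B1–B3, B1–B4
Every bag has size at most 4, so the width is 4 − 1 = 3 and tw(G) ≤ 3. On the other hand G contains the 4-clique {c, d, f, g}. A clique must lie in a single bag of any decomposition, so no decomposition can have width below 3. Combining the bounds, tw(G) = 3.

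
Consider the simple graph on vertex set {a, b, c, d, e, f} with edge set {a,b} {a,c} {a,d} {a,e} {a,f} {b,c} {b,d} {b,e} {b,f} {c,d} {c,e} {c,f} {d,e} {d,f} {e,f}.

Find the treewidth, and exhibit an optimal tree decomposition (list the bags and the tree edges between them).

Treewidth 5.
Bags: B1 = {a, b, c, d, e, f}
Tree: (single bag)

With just one bag of size 6, the width is 6 − 1 = 5, so tw(G) ≤ 5. Conversely, {a, b, c, d, e, f} is a clique of size 6, and the vertices of any clique must share a bag in every tree decomposition; so some bag has ≥ 6 vertices and tw(G) ≥ 5. Hence tw(G) = 5 exactly.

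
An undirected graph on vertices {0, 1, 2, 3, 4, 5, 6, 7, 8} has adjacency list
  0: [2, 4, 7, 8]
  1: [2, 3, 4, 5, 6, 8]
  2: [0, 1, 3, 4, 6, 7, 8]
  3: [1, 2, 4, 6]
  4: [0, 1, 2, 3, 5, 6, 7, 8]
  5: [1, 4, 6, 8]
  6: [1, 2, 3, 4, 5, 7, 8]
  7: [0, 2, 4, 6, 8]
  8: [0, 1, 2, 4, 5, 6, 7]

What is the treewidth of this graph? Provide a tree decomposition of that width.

Every bag has size at most 5, so the width is 5 − 1 = 4 and tw(G) ≤ 4. Conversely, {0, 2, 4, 7, 8} is a clique of size 5, and the vertices of any clique must share a bag in every tree decomposition; so some bag has ≥ 5 vertices and tw(G) ≥ 4. Combining the bounds, tw(G) = 4.

Treewidth 4.
One optimal decomposition is:
Bags: B1 = {1, 2, 4, 6, 8}  B2 = {2, 4, 6, 7, 8}  B3 = {1, 2, 3, 4, 6}  B4 = {0, 2, 4, 7, 8}  B5 = {1, 4, 5, 6, 8}
Tree: B1–B2, B1–B3, B2–B4, B1–B5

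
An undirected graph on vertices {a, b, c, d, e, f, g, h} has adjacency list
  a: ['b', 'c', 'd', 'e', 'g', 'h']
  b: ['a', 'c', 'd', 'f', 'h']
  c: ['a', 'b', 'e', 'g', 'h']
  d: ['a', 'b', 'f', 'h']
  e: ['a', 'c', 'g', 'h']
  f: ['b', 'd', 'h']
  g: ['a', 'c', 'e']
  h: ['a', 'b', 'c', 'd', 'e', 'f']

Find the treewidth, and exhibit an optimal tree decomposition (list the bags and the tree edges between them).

Treewidth 3.
Bags: B1 = {a, c, e, h}  B2 = {a, c, e, g}  B3 = {a, b, c, h}  B4 = {a, b, d, h}  B5 = {b, d, f, h}
Tree: B1–B2, B1–B3, B3–B4, B4–B5

Every bag has size at most 4, so the width is 4 − 1 = 3 and tw(G) ≤ 3. Conversely, {a, c, e, g} is a clique of size 4, and the vertices of any clique must share a bag in every tree decomposition; so some bag has ≥ 4 vertices and tw(G) ≥ 3. The upper and lower bounds meet at 3, so that is the treewidth.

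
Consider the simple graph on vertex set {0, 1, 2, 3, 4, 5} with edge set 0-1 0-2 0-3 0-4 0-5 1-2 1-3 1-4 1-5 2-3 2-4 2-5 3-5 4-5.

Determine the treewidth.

A width-4 tree decomposition is:
Bags: B1 = {0, 1, 2, 3, 5}  B2 = {0, 1, 2, 4, 5}
Tree: B1–B2
Every bag has size at most 5, so the width is 5 − 1 = 4 and tw(G) ≤ 4. For the lower bound, the 5 vertices {0, 1, 2, 3, 5} are pairwise adjacent, and any tree decomposition puts a clique entirely inside one bag — forcing width ≥ 4. Therefore the treewidth is 4.

4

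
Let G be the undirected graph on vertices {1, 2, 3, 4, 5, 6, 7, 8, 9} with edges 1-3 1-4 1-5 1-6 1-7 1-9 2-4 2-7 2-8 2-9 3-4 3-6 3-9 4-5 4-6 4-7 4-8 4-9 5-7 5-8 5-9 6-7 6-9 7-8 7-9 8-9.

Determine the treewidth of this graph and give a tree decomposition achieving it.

Each bag holds 5 vertices, so the decomposition has width 4, which upper-bounds the treewidth. Conversely, {1, 3, 4, 6, 9} is a clique of size 5, and the vertices of any clique must share a bag in every tree decomposition; so some bag has ≥ 5 vertices and tw(G) ≥ 4. Combining the bounds, tw(G) = 4.

Treewidth 4.
One optimal decomposition is:
Bags: B1 = {1, 4, 5, 7, 9}  B2 = {4, 5, 7, 8, 9}  B3 = {2, 4, 7, 8, 9}  B4 = {1, 4, 6, 7, 9}  B5 = {1, 3, 4, 6, 9}
Tree: B1–B2, B2–B3, B1–B4, B4–B5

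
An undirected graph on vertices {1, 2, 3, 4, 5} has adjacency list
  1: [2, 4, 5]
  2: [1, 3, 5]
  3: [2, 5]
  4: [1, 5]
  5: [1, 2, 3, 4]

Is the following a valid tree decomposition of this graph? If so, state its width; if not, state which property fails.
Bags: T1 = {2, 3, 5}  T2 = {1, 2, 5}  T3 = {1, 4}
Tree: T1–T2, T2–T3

No — edge (5,4) lies in no bag.

A tree decomposition must satisfy three properties: every vertex lies in some bag; for every edge, both endpoints lie together in some bag; and for every vertex, the bags containing it form a connected subtree. Here edge (5,4) lies in no bag, so the decomposition is invalid.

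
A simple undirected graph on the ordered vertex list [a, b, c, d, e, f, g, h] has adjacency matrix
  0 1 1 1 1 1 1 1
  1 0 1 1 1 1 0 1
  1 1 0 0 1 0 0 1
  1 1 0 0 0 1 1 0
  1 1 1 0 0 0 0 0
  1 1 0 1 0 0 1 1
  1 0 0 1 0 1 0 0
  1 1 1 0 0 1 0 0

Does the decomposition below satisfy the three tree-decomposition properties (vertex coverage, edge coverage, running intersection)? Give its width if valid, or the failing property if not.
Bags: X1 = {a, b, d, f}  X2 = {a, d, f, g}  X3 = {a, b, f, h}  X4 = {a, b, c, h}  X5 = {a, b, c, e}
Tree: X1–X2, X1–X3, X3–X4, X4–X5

Yes; width 3.

Every vertex of G appears in some bag (union = {a, b, c, d, e, f, g, h}); every edge is covered by a bag; and for each vertex v the set of bags containing v is connected in the bag tree. The decomposition is therefore valid. The largest bag has 4 vertices, so the width is 3.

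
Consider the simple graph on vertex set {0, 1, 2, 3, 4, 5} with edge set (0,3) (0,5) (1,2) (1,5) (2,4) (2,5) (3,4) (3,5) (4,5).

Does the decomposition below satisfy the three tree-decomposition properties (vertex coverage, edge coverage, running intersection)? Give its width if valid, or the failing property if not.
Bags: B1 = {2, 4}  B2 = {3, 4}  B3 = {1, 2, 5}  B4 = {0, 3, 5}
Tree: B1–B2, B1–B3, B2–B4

A tree decomposition must satisfy three properties: every vertex lies in some bag; for every edge, both endpoints lie together in some bag; and for every vertex, the bags containing it form a connected subtree. Here edge (5,4) lies in no bag, so the decomposition is invalid.

No — edge (5,4) lies in no bag.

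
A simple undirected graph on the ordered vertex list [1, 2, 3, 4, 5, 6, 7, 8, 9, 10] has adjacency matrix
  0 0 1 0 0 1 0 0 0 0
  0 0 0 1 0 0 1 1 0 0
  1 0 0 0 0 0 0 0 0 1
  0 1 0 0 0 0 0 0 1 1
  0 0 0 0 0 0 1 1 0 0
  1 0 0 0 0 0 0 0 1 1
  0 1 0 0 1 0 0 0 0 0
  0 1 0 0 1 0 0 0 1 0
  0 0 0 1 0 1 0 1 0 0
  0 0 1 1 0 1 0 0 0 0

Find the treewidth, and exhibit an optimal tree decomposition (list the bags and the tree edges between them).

Treewidth 2.
One such decomposition:
Bags: B1 = {2, 5, 7}  B2 = {2, 5, 8}  B3 = {2, 4, 8}  B4 = {4, 8, 9}  B5 = {4, 9, 10}  B6 = {6, 9, 10}  B7 = {3, 6, 10}  B8 = {1, 3, 6}
Tree: B1–B2, B2–B3, B3–B4, B4–B5, B5–B6, B6–B7, B7–B8

Each bag holds 3 vertices, so the decomposition has width 2, which upper-bounds the treewidth. For the lower bound, G contains the cycle 7–5–8–2–7, so G is not a forest; only forests have treewidth ≤ 1, hence tw(G) ≥ 2. Hence tw(G) = 2 exactly.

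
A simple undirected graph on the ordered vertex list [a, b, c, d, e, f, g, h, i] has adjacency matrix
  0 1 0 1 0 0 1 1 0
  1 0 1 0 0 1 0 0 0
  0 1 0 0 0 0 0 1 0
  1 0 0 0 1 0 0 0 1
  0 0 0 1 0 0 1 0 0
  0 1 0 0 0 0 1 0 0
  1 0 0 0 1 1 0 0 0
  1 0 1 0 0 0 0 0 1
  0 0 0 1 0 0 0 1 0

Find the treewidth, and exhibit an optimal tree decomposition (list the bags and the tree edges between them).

Every bag has size at most 4, so the width is 4 − 1 = 3 and tw(G) ≤ 3. For the lower bound: the 4 vertex sets {b,c,f}, {h}, {a}, {d,e,g,i} are disjoint, each induces a connected subgraph, and every pair is joined by at least one edge of G. Contracting each set to a single vertex therefore yields K_{4} as a minor, and since treewidth is minor-monotone, tw(G) ≥ tw(K_{4}) = 3. Therefore the treewidth is 3.

Treewidth 3.
One optimal decomposition is:
Bags: B1 = {b, c, f, h}  B2 = {a, b, f, h}  B3 = {a, f, g, h}  B4 = {a, g, h, i}  B5 = {a, d, g, i}  B6 = {d, e, g, i}
Tree: B1–B2, B2–B3, B3–B4, B4–B5, B5–B6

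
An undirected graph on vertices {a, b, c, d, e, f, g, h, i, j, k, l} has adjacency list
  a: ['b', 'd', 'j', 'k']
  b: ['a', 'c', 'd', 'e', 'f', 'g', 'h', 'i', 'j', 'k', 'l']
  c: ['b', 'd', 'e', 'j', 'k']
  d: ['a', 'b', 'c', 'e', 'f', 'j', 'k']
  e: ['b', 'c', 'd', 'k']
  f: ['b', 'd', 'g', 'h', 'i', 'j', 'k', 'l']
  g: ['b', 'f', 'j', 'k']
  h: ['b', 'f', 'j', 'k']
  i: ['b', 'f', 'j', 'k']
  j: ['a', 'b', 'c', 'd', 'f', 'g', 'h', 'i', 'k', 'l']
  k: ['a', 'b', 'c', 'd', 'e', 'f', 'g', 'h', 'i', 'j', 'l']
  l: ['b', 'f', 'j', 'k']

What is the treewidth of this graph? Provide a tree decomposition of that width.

Every bag has size at most 5, so the width is 5 − 1 = 4 and tw(G) ≤ 4. For the lower bound, the 5 vertices {a, b, d, j, k} are pairwise adjacent, and any tree decomposition puts a clique entirely inside one bag — forcing width ≥ 4. Hence tw(G) = 4 exactly.

Treewidth 4.
Bags: B1 = {b, f, i, j, k}  B2 = {b, d, f, j, k}  B3 = {b, f, j, k, l}  B4 = {b, f, g, j, k}  B5 = {b, f, h, j, k}  B6 = {b, c, d, j, k}  B7 = {b, c, d, e, k}  B8 = {a, b, d, j, k}
Tree: B1–B2, B1–B3, B3–B4, B4–B5, B2–B6, B6–B7, B6–B8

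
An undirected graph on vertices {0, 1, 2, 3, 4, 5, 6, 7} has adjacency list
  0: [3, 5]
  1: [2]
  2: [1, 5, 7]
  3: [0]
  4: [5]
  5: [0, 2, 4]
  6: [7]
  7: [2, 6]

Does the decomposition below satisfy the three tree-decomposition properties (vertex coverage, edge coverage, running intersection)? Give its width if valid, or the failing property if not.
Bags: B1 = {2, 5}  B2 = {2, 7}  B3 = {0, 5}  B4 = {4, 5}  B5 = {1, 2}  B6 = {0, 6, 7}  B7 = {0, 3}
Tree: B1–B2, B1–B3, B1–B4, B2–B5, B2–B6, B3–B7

A tree decomposition must satisfy three properties: every vertex lies in some bag; for every edge, both endpoints lie together in some bag; and for every vertex, the bags containing it form a connected subtree. Here bags containing vertex 0 are not connected in the tree, so the decomposition is invalid.

No — bags containing vertex 0 are not connected in the tree.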